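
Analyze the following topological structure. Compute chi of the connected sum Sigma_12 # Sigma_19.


chi(Sigma_12) = 2 - 2*12 = -22
chi(Sigma_19) = 2 - 2*19 = -36
For surfaces: chi(A#B) = chi(A) + chi(B) - 2.
chi = -22 + -36 - 2 = -60

-60


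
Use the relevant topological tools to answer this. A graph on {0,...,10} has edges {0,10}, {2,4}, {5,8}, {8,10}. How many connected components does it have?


Run DFS/union-find over 11 vertices.
V = 11, E = 4.
Number of components = 7

7


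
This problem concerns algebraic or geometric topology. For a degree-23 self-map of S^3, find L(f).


On S^3: L(f) = tr(f_0*) + (-1)^3 tr(f_3*) = 1 + (-1)^3 * deg(f).
L(f) = 1 + (-1)^3 * 23 = 1 + -23 = -22

-22


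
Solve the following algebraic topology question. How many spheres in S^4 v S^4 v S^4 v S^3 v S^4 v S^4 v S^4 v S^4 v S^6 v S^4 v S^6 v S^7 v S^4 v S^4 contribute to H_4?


For a wedge of spheres, H_k (k>0) is free on one generator per sphere of dimension k.
Spheres of dimension 4: count = 10.
b_4 = 10

10


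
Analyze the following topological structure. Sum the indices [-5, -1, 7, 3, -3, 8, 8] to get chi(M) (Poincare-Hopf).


Poincare-Hopf: chi(M) = sum of indices of zeros.
chi = (-5) + (-1) + (7) + (3) + (-3) + (8) + (8) = 17

17


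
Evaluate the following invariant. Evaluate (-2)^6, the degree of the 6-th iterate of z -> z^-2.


deg(f) = -2. Degree is multiplicative: deg(f^6) = (deg f)^6.
deg(f^6) = (-2)^6 = 64

64


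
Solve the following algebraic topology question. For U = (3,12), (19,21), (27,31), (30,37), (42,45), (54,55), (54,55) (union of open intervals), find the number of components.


Sort and merge overlapping open intervals.
Merged: (3,12), (19,21), (27,37), (42,45), (54,55).
Number of components = 5

5


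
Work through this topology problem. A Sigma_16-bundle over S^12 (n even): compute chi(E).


chi(S^12) = 2 (n even), chi(Sigma_16) = 2 - 2*16 = -30.
chi(E) = 2 * (-30) = -60

-60


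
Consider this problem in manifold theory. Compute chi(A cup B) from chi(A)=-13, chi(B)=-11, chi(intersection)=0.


chi(A cup B) = chi(A) + chi(B) - chi(A cap B)
= -13 + (-11) - (0)
= -24

-24


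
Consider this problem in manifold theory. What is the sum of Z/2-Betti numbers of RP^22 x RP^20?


dim H^*(RP^n; Z/2) = n+1 (one Z/2 in each degree 0..n).
Total Betti number is multiplicative.
Total = (22+1) * (20+1) = 23 * 21 = 483

483


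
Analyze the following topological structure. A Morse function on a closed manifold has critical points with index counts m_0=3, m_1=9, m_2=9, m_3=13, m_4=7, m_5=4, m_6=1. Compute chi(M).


Morse theory: chi(M) = sum_k (-1)^k m_k where m_k = #(index-k critical points).
= (3) + (-9) + (9) + (-13) + (7) + (-4) + (1) = -6

-6


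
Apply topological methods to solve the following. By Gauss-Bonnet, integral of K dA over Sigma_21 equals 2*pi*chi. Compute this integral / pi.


Gauss-Bonnet: integral K dA = 2*pi*chi(M).
chi(Sigma_21) = 2 - 2*21 = -40.
(integral K dA)/pi = 2*chi = 2*(-40) = -80

-80


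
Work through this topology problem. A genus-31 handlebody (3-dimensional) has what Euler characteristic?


A genus-g handlebody deformation retracts to a wedge of g circles.
chi(vee_g S^1) = 1 - g.
chi(H_31) = 1 - 31 = -30

-30


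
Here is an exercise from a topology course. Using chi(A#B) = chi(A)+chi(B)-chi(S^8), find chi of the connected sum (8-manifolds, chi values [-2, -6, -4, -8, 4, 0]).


For n-manifolds: chi(A#B) = chi(A) + chi(B) - chi(S^8).
chi(S^8) = 1 + (-1)^8 = 2.
chi(#) = (sum chi_i) - (6-1)*chi(S^8) = -16 - 5*2 = -26

-26


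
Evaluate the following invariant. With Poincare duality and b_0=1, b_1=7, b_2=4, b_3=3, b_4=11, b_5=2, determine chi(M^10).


By Poincare duality b_k = b_{10-k}, so full Betti numbers: b_0=1, b_1=7, b_2=4, b_3=3, b_4=11, b_5=2, b_6=11, b_7=3, b_8=4, b_9=7, b_10=1.
chi = sum (-1)^k b_k = 10

10


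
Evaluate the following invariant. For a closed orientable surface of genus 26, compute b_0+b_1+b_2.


For Sigma_26: b_0 = 1, b_1 = 2g = 52, b_2 = 1.
Total = 1 + 52 + 1 = 54

54


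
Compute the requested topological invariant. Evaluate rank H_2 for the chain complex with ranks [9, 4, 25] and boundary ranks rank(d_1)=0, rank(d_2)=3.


rank H_k = rank(ker d_k) - rank(im d_{k+1}).
rank(ker d_2) = rank(C_2) - rank(d_2) = 25 - 3 = 22.
rank(im d_{2+1}) = 0.
rank H_2 = 22 - 0 = 22

22


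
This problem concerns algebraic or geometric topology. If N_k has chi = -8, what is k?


chi = 2 - k for closed non-orientable surfaces with k crosscaps.
-8 = 2 - k
k = 2 - (-8) = 10

10


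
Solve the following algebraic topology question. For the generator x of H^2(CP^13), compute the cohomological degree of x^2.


|x| = 2 in H^*(CP^n).
|x^2| = 2 * |x| = 2 * 2 = 4

4


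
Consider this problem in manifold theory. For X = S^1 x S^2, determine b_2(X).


Each S^d has Poincare polynomial 1 + t^d.
The product S^1 x S^2 has Poincare polynomial prod(1+t^d_i).
Expanding: b_0=1, b_1=1, b_2=1, b_3=1.
b_2 = 1

1


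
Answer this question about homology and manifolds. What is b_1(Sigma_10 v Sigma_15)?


For a wedge: H_1(A v B) = H_1(A) + H_1(B).
b_1(Sigma_10) = 20, b_1(Sigma_15) = 30.
b_1 = 20 + 30 = 50

50


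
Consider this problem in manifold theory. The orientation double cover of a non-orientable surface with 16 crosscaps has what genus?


chi(N_16) = 2 - 16 = -14.
Double cover: chi(Sigma_g) = 2 * chi(N_16) = 2*(-14) = -28.
2 - 2g = -28, so g = (2 - (-28))/2 = 30/2 = 15

15


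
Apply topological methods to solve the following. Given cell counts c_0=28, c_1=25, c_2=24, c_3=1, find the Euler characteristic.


chi = sum_k (-1)^k c_k.
= (-1)^0*28 + (-1)^1*25 + (-1)^2*24 + (-1)^3*1
= (28) + (-25) + (24) + (-1)
= 26

26


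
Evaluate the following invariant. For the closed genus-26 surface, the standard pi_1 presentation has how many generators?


Standard presentation: pi_1(Sigma_g) = <a_1,b_1,...,a_g,b_g | [a_1,b_1]...[a_g,b_g] = 1>.
Number of generators = 2g = 2*26 = 52

52


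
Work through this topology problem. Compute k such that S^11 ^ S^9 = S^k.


S^m ^ S^n = S^{m+n}.
k = 11 + 9 = 20

20


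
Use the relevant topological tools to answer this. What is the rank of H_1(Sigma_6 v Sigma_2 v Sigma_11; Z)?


For a wedge X v Y: reduced H_k(X v Y) = H_k(X) + H_k(Y).
Each Sigma_g contributes b_1 = 2g.
b_1 = 12 + 4 + 22 = 38

38


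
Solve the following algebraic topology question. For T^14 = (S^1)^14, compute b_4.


By the Kunneth formula, b_k(T^n) = C(n,k).
b_4(T^14) = C(14,4).
C(14,4) = 14!/(4!*10!) = 1001

1001


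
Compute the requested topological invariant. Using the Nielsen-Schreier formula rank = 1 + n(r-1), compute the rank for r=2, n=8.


Nielsen-Schreier: an index-n subgroup of F_r is free of rank 1 + n(r-1).
Equivalently: chi(cover) = n*chi(base); chi(vee_r S^1) = 1 - 2 = -1.
chi(E) = 8*(-1) = -8; rank = 1 - chi(E) = 1 - (-8) = 9.
rank = 1 + 8*(2-1) = 1 + 8 = 9

9


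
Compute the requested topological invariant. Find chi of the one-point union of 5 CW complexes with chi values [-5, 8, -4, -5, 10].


chi(A v B) = chi(A) + chi(B) - 1 (one point identified).
For 5 spaces: chi = (sum chi_i) - (5 - 1).
sum = 4; chi = 4 - 4 = 0

0


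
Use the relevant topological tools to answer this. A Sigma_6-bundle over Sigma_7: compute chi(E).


For a fiber bundle F -> E -> B (with CW structure): chi(E) = chi(B) * chi(F).
chi(Sigma_7) = -12, chi(Sigma_6) = -10.
chi(E) = (-12) * (-10) = 120

120


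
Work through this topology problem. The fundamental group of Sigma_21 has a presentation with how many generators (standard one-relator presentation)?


Standard presentation: pi_1(Sigma_g) = <a_1,b_1,...,a_g,b_g | [a_1,b_1]...[a_g,b_g] = 1>.
Number of generators = 2g = 2*21 = 42

42


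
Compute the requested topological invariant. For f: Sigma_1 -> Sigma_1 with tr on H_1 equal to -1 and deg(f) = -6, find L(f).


L(f) = tr(f_0*) - tr(f_1*) + tr(f_2*).
= 1 - (-1) + (-6)
= -4

-4


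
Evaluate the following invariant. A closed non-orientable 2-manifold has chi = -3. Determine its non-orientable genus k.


chi = 2 - k for closed non-orientable surfaces with k crosscaps.
-3 = 2 - k
k = 2 - (-3) = 5

5


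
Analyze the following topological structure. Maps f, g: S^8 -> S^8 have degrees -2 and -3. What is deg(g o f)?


Degree is multiplicative under composition: deg(g o f) = deg(g) * deg(f).
= -3 * -2 = 6

6


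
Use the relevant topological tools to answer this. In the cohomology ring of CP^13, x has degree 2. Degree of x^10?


|x| = 2 in H^*(CP^n).
|x^10| = 10 * |x| = 10 * 2 = 20

20


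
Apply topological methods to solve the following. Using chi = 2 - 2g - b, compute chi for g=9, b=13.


For a compact orientable surface with genus g and b boundary components: chi = 2 - 2g - b.
chi = 2 - 2*9 - 13 = 2 - 18 - 13 = -29

-29


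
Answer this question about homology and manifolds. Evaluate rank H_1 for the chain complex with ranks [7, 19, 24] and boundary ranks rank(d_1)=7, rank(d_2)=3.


rank H_k = rank(ker d_k) - rank(im d_{k+1}).
rank(ker d_1) = rank(C_1) - rank(d_1) = 19 - 7 = 12.
rank(im d_{1+1}) = 3.
rank H_1 = 12 - 3 = 9

9


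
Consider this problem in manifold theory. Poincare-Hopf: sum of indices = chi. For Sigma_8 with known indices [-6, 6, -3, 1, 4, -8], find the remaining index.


Poincare-Hopf: sum of indices = chi(M).
chi(Sigma_8) = 2 - 2*8 = -14.
Sum of known indices = -6.
x = chi - (sum known) = -14 - (-6) = -8

-8


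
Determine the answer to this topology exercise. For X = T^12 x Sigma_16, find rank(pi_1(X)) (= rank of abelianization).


pi_1(A x B) = pi_1(A) x pi_1(B); rank of abelianization = b_1.
b_1(T^12) = 12, b_1(Sigma_16) = 2*16 = 32.
b_1(product) = 12 + 32 = 44

44


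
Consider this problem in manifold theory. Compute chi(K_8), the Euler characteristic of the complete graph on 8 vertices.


K_8: V = 8, E = C(8,2) = 28.
chi = V - E = 8 - 28 = -20

-20


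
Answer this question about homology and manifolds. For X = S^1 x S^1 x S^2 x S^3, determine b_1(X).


Each S^d has Poincare polynomial 1 + t^d.
The product S^1 x S^1 x S^2 x S^3 has Poincare polynomial prod(1+t^d_i).
Expanding: b_0=1, b_1=2, b_2=2, b_3=3, b_4=3, b_5=2, b_6=2, b_7=1.
b_1 = 2

2


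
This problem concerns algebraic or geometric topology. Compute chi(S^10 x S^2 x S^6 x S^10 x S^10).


chi is multiplicative: chi(X x Y) = chi(X) chi(Y).
Each even-dim sphere has chi = 2. There are 5 factors.
chi = 2^5 = 32

32


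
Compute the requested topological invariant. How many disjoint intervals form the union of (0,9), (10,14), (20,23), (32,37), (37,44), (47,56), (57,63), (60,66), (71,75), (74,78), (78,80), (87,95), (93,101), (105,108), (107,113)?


Sort and merge overlapping open intervals.
Merged: (0,9), (10,14), (20,23), (32,37), (37,44), (47,56), (57,66), (71,78), (78,80), (87,101), (105,113).
Number of components = 11

11


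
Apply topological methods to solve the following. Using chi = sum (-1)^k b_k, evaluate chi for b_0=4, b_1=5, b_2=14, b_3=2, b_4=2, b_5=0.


chi = sum_k (-1)^k b_k.
= (4) + (-5) + (14) + (-2) + (2) + (0)
= 13

13


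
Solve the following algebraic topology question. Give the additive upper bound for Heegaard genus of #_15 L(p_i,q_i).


Heegaard genus satisfies g(A#B) <= g(A) + g(B).
Each lens space has g = 1.
Upper bound: 15 * 1 = 15

15


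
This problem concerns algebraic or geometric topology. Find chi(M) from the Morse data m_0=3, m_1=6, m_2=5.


Morse theory: chi(M) = sum_k (-1)^k m_k where m_k = #(index-k critical points).
= (3) + (-6) + (5) = 2

2


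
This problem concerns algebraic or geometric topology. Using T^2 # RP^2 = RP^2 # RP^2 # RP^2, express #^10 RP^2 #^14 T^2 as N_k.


Since a >= 1, the sum is non-orientable; each T^2 can be replaced by RP^2 # RP^2 (since T^2#RP^2 = 3RP^2).
Total crosscaps k = 10 + 2*14 = 38.
Check via chi: chi = 10*1 + 14*0 - (10+14-1)*2 = -36 = 2 - k = -36. Consistent.

38


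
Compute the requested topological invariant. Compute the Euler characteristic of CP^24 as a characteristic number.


For any closed oriented manifold, <e(TM),[M]> = chi(M).
chi(CP^24) = 24+1 = 25

25


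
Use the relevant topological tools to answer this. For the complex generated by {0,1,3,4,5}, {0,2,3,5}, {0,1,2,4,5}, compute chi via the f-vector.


Enumerate all faces; f-vector: f_0=6, f_1=15, f_2=18, f_3=10, f_4=2.
chi = sum (-1)^k f_k = 1

1


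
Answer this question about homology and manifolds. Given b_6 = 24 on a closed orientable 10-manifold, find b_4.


Poincare duality for closed orientable n-manifolds: b_k = b_{n-k}.
Here n = 10, so b_4 = b_6 = 24

24


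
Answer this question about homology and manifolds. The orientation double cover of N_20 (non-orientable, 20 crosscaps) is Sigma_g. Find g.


chi(N_20) = 2 - 20 = -18.
Double cover: chi(Sigma_g) = 2 * chi(N_20) = 2*(-18) = -36.
2 - 2g = -36, so g = (2 - (-36))/2 = 38/2 = 19

19


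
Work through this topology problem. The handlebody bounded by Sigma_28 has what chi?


A genus-g handlebody deformation retracts to a wedge of g circles.
chi(vee_g S^1) = 1 - g.
chi(H_28) = 1 - 28 = -27

-27


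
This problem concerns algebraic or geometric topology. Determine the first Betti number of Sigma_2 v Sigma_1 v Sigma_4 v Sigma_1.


For a wedge X v Y: reduced H_k(X v Y) = H_k(X) + H_k(Y).
Each Sigma_g contributes b_1 = 2g.
b_1 = 4 + 2 + 8 + 2 = 16

16


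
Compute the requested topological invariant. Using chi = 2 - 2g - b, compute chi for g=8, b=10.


For a compact orientable surface with genus g and b boundary components: chi = 2 - 2g - b.
chi = 2 - 2*8 - 10 = 2 - 16 - 10 = -24

-24


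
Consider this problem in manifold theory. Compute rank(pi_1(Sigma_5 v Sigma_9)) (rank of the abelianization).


For a wedge: H_1(A v B) = H_1(A) + H_1(B).
b_1(Sigma_5) = 10, b_1(Sigma_9) = 18.
b_1 = 10 + 18 = 28

28


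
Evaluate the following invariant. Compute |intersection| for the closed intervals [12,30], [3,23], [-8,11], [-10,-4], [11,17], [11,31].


Intersection = [max(a_i), min(b_i)] = [12, -4].
Since 12 > -4, the intersection is empty.
Length = 0

0


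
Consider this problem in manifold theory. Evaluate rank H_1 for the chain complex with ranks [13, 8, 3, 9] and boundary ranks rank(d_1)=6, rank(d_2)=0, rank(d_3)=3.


rank H_k = rank(ker d_k) - rank(im d_{k+1}).
rank(ker d_1) = rank(C_1) - rank(d_1) = 8 - 6 = 2.
rank(im d_{1+1}) = 0.
rank H_1 = 2 - 0 = 2

2


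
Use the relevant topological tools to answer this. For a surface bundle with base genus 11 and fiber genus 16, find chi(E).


For a fiber bundle F -> E -> B (with CW structure): chi(E) = chi(B) * chi(F).
chi(Sigma_11) = -20, chi(Sigma_16) = -30.
chi(E) = (-20) * (-30) = 600

600


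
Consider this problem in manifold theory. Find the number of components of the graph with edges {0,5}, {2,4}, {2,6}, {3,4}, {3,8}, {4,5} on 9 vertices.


Run DFS/union-find over 9 vertices.
V = 9, E = 6.
Number of components = 3

3


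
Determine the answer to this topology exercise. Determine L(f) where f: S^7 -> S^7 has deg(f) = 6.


On S^7: L(f) = tr(f_0*) + (-1)^7 tr(f_7*) = 1 + (-1)^7 * deg(f).
L(f) = 1 + (-1)^7 * 6 = 1 + -6 = -5

-5


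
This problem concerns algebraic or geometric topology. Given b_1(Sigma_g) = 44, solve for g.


For a closed orientable surface: b_1 = 2g.
44 = 2g
g = 44 / 2 = 22

22


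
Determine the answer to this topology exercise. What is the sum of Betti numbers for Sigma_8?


For Sigma_8: b_0 = 1, b_1 = 2g = 16, b_2 = 1.
Total = 1 + 16 + 1 = 18

18


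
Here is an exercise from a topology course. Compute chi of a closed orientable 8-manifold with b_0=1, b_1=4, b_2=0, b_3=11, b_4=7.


By Poincare duality b_k = b_{8-k}, so full Betti numbers: b_0=1, b_1=4, b_2=0, b_3=11, b_4=7, b_5=11, b_6=0, b_7=4, b_8=1.
chi = sum (-1)^k b_k = -21

-21


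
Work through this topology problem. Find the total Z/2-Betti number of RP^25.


H^k(RP^25; Z/2) = Z/2 for each 0 <= k <= 25.
Total dimension = 25 + 1 = 26

26


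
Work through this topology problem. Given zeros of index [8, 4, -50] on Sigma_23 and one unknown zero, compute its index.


Poincare-Hopf: sum of indices = chi(M).
chi(Sigma_23) = 2 - 2*23 = -44.
Sum of known indices = -38.
x = chi - (sum known) = -44 - (-38) = -6

-6


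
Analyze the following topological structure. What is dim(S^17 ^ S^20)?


S^m ^ S^n = S^{m+n}.
k = 17 + 20 = 37

37


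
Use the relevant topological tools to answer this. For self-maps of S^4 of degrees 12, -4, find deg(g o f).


Degree is multiplicative under composition: deg(g o f) = deg(g) * deg(f).
= -4 * 12 = -48

-48


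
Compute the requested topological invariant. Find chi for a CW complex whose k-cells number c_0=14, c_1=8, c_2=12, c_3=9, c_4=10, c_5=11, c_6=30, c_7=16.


chi = sum_k (-1)^k c_k.
= (-1)^0*14 + (-1)^1*8 + (-1)^2*12 + (-1)^3*9 + (-1)^4*10 + (-1)^5*11 + (-1)^6*30 + (-1)^7*16
= (14) + (-8) + (12) + (-9) + (10) + (-11) + (30) + (-16)
= 22

22


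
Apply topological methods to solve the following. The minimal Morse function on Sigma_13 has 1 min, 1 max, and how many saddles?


A perfect Morse function has m_k = b_k.
For Sigma_13: b_0=1, b_1=2g=26, b_2=1.
Saddles m_1 = 2g = 26

26


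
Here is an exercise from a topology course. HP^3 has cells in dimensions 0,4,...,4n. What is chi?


HP^3 has one cell in each dimension 0, 4, ..., 4*3 (3+1 cells, all even-dim).
chi = 3 + 1 = 4

4


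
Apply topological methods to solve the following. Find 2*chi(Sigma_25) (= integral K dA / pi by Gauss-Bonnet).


Gauss-Bonnet: integral K dA = 2*pi*chi(M).
chi(Sigma_25) = 2 - 2*25 = -48.
(integral K dA)/pi = 2*chi = 2*(-48) = -96

-96


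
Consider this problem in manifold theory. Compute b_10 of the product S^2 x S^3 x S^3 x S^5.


Each S^d has Poincare polynomial 1 + t^d.
The product S^2 x S^3 x S^3 x S^5 has Poincare polynomial prod(1+t^d_i).
Expanding: b_0=1, b_2=1, b_3=2, b_5=3, b_6=1, b_7=1, b_8=3, b_10=2, b_11=1, b_13=1.
b_10 = 2

2


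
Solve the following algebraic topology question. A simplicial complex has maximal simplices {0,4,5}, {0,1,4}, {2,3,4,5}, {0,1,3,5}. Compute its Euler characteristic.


Enumerate all faces; f-vector: f_0=6, f_1=13, f_2=10, f_3=2.
chi = sum (-1)^k f_k = 1

1


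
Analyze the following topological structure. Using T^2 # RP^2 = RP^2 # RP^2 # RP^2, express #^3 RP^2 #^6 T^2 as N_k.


Since a >= 1, the sum is non-orientable; each T^2 can be replaced by RP^2 # RP^2 (since T^2#RP^2 = 3RP^2).
Total crosscaps k = 3 + 2*6 = 15.
Check via chi: chi = 3*1 + 6*0 - (3+6-1)*2 = -13 = 2 - k = -13. Consistent.

15


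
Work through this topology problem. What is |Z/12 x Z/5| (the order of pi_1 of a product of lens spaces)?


pi_1(X x Y) = pi_1(X) x pi_1(Y).
pi_1(L(12,1)) = Z/12, pi_1(L(5,1)) = Z/5.
|Z/12 x Z/5| = 12 * 5 = 60

60


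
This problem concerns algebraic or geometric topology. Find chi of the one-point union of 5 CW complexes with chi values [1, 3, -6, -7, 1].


chi(A v B) = chi(A) + chi(B) - 1 (one point identified).
For 5 spaces: chi = (sum chi_i) - (5 - 1).
sum = -8; chi = -8 - 4 = -12

-12


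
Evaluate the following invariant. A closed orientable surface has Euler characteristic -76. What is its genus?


chi = 2 - 2g for closed orientable surfaces.
-76 = 2 - 2g
2g = 2 - (-76) = 78
g = 39

39


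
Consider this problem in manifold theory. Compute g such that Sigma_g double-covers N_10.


chi(N_10) = 2 - 10 = -8.
Double cover: chi(Sigma_g) = 2 * chi(N_10) = 2*(-8) = -16.
2 - 2g = -16, so g = (2 - (-16))/2 = 18/2 = 9

9


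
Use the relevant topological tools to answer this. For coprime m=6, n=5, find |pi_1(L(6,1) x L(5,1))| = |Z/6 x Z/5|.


pi_1(X x Y) = pi_1(X) x pi_1(Y).
pi_1(L(6,1)) = Z/6, pi_1(L(5,1)) = Z/5.
|Z/6 x Z/5| = 6 * 5 = 30

30


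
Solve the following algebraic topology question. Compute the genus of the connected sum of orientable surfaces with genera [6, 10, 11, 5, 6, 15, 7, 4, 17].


Genus is additive under connected sum of orientable surfaces.
g = 6 + 10 + 11 + 5 + 6 + 15 + 7 + 4 + 17 = 81

81


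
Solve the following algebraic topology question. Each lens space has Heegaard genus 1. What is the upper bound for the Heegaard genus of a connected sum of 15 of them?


Heegaard genus satisfies g(A#B) <= g(A) + g(B).
Each lens space has g = 1.
Upper bound: 15 * 1 = 15

15


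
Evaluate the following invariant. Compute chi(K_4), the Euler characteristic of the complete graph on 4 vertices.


K_4: V = 4, E = C(4,2) = 6.
chi = V - E = 4 - 6 = -2

-2


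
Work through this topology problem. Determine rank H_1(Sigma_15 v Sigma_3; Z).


For a wedge: H_1(A v B) = H_1(A) + H_1(B).
b_1(Sigma_15) = 30, b_1(Sigma_3) = 6.
b_1 = 30 + 6 = 36

36


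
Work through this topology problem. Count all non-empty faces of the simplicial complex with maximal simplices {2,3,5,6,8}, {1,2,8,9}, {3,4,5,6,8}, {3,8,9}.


Each maximal simplex on m vertices has 2^m - 1 nonempty faces.
Take the union (dedupe shared faces).
Total distinct faces = 61

61


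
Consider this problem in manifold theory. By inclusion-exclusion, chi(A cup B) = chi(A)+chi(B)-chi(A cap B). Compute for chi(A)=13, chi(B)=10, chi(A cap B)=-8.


chi(A cup B) = chi(A) + chi(B) - chi(A cap B)
= 13 + (10) - (-8)
= 31

31


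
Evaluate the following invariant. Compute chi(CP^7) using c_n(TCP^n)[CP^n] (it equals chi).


For any closed oriented manifold, <e(TM),[M]> = chi(M).
chi(CP^7) = 7+1 = 8

8


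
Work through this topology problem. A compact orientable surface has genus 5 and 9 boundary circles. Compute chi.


For a compact orientable surface with genus g and b boundary components: chi = 2 - 2g - b.
chi = 2 - 2*5 - 9 = 2 - 10 - 9 = -17

-17


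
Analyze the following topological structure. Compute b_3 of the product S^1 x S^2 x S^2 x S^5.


Each S^d has Poincare polynomial 1 + t^d.
The product S^1 x S^2 x S^2 x S^5 has Poincare polynomial prod(1+t^d_i).
Expanding: b_0=1, b_1=1, b_2=2, b_3=2, b_4=1, b_5=2, b_6=1, b_7=2, b_8=2, b_9=1, b_10=1.
b_3 = 2

2


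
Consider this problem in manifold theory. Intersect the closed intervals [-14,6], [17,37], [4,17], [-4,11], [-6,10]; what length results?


Intersection = [max(a_i), min(b_i)] = [17, 6].
Since 17 > 6, the intersection is empty.
Length = 0

0


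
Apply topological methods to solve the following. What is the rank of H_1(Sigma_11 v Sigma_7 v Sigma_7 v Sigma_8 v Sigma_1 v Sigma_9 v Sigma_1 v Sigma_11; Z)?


For a wedge X v Y: reduced H_k(X v Y) = H_k(X) + H_k(Y).
Each Sigma_g contributes b_1 = 2g.
b_1 = 22 + 14 + 14 + 16 + 2 + 18 + 2 + 22 = 110

110


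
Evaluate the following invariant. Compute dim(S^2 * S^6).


Join of spheres: S^m * S^n = S^{m+n+1}.
dim = 2 + 6 + 1 = 9

9


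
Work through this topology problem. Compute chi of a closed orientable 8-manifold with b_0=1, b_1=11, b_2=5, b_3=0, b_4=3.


By Poincare duality b_k = b_{8-k}, so full Betti numbers: b_0=1, b_1=11, b_2=5, b_3=0, b_4=3, b_5=0, b_6=5, b_7=11, b_8=1.
chi = sum (-1)^k b_k = -7

-7


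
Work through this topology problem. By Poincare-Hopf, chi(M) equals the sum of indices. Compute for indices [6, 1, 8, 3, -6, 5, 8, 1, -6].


Poincare-Hopf: chi(M) = sum of indices of zeros.
chi = (6) + (1) + (8) + (3) + (-6) + (5) + (8) + (1) + (-6) = 20

20


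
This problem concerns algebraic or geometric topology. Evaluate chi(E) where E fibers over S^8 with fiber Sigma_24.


chi(S^8) = 2 (n even), chi(Sigma_24) = 2 - 2*24 = -46.
chi(E) = 2 * (-46) = -92

-92


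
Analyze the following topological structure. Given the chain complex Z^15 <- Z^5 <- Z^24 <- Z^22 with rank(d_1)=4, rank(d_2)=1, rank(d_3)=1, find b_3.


rank H_k = rank(ker d_k) - rank(im d_{k+1}).
rank(ker d_3) = rank(C_3) - rank(d_3) = 22 - 1 = 21.
rank(im d_{3+1}) = 0.
rank H_3 = 21 - 0 = 21

21


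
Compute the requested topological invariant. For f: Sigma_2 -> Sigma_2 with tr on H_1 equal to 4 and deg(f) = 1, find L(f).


L(f) = tr(f_0*) - tr(f_1*) + tr(f_2*).
= 1 - (4) + (1)
= -2

-2


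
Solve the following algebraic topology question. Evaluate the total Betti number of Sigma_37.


For Sigma_37: b_0 = 1, b_1 = 2g = 74, b_2 = 1.
Total = 1 + 74 + 1 = 76

76


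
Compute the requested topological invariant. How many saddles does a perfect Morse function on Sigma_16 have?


A perfect Morse function has m_k = b_k.
For Sigma_16: b_0=1, b_1=2g=32, b_2=1.
Saddles m_1 = 2g = 32

32


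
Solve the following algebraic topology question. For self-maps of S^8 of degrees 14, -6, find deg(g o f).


Degree is multiplicative under composition: deg(g o f) = deg(g) * deg(f).
= -6 * 14 = -84

-84


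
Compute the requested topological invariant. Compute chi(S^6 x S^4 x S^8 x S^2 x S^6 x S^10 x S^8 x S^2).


chi is multiplicative: chi(X x Y) = chi(X) chi(Y).
Each even-dim sphere has chi = 2. There are 8 factors.
chi = 2^8 = 256

256


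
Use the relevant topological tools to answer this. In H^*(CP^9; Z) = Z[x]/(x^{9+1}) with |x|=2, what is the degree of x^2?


|x| = 2 in H^*(CP^n).
|x^2| = 2 * |x| = 2 * 2 = 4

4


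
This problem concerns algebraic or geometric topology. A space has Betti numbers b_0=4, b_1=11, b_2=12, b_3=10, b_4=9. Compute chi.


chi = sum_k (-1)^k b_k.
= (4) + (-11) + (12) + (-10) + (9)
= 4

4


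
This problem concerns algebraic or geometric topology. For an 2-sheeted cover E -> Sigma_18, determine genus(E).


For an n-sheeted cover: chi(E) = n * chi(B).
chi(Sigma_18) = 2 - 2*18 = -34.
chi(E) = 2 * (-34) = -68.
genus(E) = (2 - chi(E))/2 = (2 - (-68))/2 = 70/2 = 35

35


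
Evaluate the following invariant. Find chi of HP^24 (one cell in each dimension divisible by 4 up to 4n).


HP^24 has one cell in each dimension 0, 4, ..., 4*24 (24+1 cells, all even-dim).
chi = 24 + 1 = 25

25


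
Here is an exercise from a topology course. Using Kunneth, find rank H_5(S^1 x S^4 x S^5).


Each S^d has Poincare polynomial 1 + t^d.
The product S^1 x S^4 x S^5 has Poincare polynomial prod(1+t^d_i).
Expanding: b_0=1, b_1=1, b_4=1, b_5=2, b_6=1, b_9=1, b_10=1.
b_5 = 2

2


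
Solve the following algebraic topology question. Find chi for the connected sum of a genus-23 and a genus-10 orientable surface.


chi(Sigma_23) = 2 - 2*23 = -44
chi(Sigma_10) = 2 - 2*10 = -18
For surfaces: chi(A#B) = chi(A) + chi(B) - 2.
chi = -44 + -18 - 2 = -64

-64


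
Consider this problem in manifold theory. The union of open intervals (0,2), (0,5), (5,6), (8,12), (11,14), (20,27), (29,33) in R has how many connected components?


Sort and merge overlapping open intervals.
Merged: (0,5), (5,6), (8,14), (20,27), (29,33).
Number of components = 5

5


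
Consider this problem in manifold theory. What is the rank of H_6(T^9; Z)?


By the Kunneth formula, b_k(T^n) = C(n,k).
b_6(T^9) = C(9,6).
C(9,6) = 9!/(6!*3!) = 84

84


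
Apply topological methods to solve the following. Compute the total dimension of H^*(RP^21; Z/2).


H^k(RP^21; Z/2) = Z/2 for each 0 <= k <= 21.
Total dimension = 21 + 1 = 22

22


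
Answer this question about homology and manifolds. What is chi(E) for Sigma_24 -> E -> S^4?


chi(S^4) = 2 (n even), chi(Sigma_24) = 2 - 2*24 = -46.
chi(E) = 2 * (-46) = -92

-92


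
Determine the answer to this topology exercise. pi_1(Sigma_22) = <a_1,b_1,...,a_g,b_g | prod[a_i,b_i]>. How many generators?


Standard presentation: pi_1(Sigma_g) = <a_1,b_1,...,a_g,b_g | [a_1,b_1]...[a_g,b_g] = 1>.
Number of generators = 2g = 2*22 = 44

44


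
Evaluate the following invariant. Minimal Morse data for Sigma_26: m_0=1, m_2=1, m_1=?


A perfect Morse function has m_k = b_k.
For Sigma_26: b_0=1, b_1=2g=52, b_2=1.
Saddles m_1 = 2g = 52

52


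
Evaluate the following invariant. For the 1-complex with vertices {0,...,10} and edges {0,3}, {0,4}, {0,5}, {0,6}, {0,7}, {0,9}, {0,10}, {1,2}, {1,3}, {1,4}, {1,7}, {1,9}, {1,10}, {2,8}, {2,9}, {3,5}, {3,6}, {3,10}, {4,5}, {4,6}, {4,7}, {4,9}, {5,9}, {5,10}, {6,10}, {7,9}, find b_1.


b_1 = E - V + (number of components).
E = 26, V = 11, components = 1.
b_1 = 26 - 11 + 1 = 16

16


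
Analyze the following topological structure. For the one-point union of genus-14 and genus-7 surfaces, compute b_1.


For a wedge: H_1(A v B) = H_1(A) + H_1(B).
b_1(Sigma_14) = 28, b_1(Sigma_7) = 14.
b_1 = 28 + 14 = 42

42


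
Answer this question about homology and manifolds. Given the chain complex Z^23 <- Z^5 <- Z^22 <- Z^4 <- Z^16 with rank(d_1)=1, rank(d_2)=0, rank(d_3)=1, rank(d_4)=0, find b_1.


rank H_k = rank(ker d_k) - rank(im d_{k+1}).
rank(ker d_1) = rank(C_1) - rank(d_1) = 5 - 1 = 4.
rank(im d_{1+1}) = 0.
rank H_1 = 4 - 0 = 4

4


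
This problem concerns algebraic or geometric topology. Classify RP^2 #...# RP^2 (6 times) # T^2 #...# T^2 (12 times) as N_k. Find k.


Since a >= 1, the sum is non-orientable; each T^2 can be replaced by RP^2 # RP^2 (since T^2#RP^2 = 3RP^2).
Total crosscaps k = 6 + 2*12 = 30.
Check via chi: chi = 6*1 + 12*0 - (6+12-1)*2 = -28 = 2 - k = -28. Consistent.

30


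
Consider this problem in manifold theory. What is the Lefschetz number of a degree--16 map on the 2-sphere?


On S^2: L(f) = tr(f_0*) + (-1)^2 tr(f_2*) = 1 + (-1)^2 * deg(f).
L(f) = 1 + (-1)^2 * -16 = 1 + -16 = -15

-15


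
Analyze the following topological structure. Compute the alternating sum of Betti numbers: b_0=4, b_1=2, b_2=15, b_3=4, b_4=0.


chi = sum_k (-1)^k b_k.
= (4) + (-2) + (15) + (-4) + (0)
= 13

13


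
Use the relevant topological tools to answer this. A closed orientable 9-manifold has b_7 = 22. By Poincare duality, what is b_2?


Poincare duality for closed orientable n-manifolds: b_k = b_{n-k}.
Here n = 9, so b_2 = b_7 = 22

22


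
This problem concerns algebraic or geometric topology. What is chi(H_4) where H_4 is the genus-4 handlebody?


A genus-g handlebody deformation retracts to a wedge of g circles.
chi(vee_g S^1) = 1 - g.
chi(H_4) = 1 - 4 = -3

-3


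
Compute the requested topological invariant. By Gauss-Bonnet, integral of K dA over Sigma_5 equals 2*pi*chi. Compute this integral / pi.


Gauss-Bonnet: integral K dA = 2*pi*chi(M).
chi(Sigma_5) = 2 - 2*5 = -8.
(integral K dA)/pi = 2*chi = 2*(-8) = -16

-16


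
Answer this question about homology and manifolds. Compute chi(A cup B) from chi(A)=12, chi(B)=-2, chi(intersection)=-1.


chi(A cup B) = chi(A) + chi(B) - chi(A cap B)
= 12 + (-2) - (-1)
= 11

11


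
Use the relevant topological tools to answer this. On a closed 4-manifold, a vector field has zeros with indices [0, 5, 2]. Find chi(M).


Poincare-Hopf: chi(M) = sum of indices of zeros.
chi = (0) + (5) + (2) = 7

7


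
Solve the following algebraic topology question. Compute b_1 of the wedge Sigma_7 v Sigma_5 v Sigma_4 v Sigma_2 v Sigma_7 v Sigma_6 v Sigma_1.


For a wedge X v Y: reduced H_k(X v Y) = H_k(X) + H_k(Y).
Each Sigma_g contributes b_1 = 2g.
b_1 = 14 + 10 + 8 + 4 + 14 + 12 + 2 = 64

64


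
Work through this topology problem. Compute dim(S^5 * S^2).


Join of spheres: S^m * S^n = S^{m+n+1}.
dim = 5 + 2 + 1 = 8

8


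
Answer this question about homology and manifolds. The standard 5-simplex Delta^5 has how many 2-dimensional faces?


Delta^5 has 5+1 vertices. A 2-face is a choice of 2+1 vertices.
f_2 = C(5+1, 2+1) = C(6,3) = 20

20


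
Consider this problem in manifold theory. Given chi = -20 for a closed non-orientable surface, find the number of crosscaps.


chi = 2 - k for closed non-orientable surfaces with k crosscaps.
-20 = 2 - k
k = 2 - (-20) = 22

22


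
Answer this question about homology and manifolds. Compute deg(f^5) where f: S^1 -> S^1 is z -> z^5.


deg(f) = 5. Degree is multiplicative: deg(f^5) = (deg f)^5.
deg(f^5) = (5)^5 = 3125

3125


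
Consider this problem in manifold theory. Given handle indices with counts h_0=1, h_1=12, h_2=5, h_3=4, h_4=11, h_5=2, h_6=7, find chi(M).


Handles of index k contribute (-1)^k to chi (same as CW cells).
chi = (1) + (-12) + (5) + (-4) + (11) + (-2) + (7) = 6

6


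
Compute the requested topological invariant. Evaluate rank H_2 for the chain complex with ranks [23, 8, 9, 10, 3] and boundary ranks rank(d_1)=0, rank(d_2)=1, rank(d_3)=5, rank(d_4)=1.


rank H_k = rank(ker d_k) - rank(im d_{k+1}).
rank(ker d_2) = rank(C_2) - rank(d_2) = 9 - 1 = 8.
rank(im d_{2+1}) = 5.
rank H_2 = 8 - 5 = 3

3


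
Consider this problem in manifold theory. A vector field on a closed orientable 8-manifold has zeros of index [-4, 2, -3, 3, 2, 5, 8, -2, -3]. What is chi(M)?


Poincare-Hopf: chi(M) = sum of indices of zeros.
chi = (-4) + (2) + (-3) + (3) + (2) + (5) + (8) + (-2) + (-3) = 8

8


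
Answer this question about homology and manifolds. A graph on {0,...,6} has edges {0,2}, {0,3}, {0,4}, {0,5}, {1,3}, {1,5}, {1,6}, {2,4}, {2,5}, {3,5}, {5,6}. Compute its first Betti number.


b_1 = E - V + (number of components).
E = 11, V = 7, components = 1.
b_1 = 11 - 7 + 1 = 5

5


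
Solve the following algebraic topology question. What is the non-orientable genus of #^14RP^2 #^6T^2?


Since a >= 1, the sum is non-orientable; each T^2 can be replaced by RP^2 # RP^2 (since T^2#RP^2 = 3RP^2).
Total crosscaps k = 14 + 2*6 = 26.
Check via chi: chi = 14*1 + 6*0 - (14+6-1)*2 = -24 = 2 - k = -24. Consistent.

26


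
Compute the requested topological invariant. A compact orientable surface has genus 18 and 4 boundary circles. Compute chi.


For a compact orientable surface with genus g and b boundary components: chi = 2 - 2g - b.
chi = 2 - 2*18 - 4 = 2 - 36 - 4 = -38

-38


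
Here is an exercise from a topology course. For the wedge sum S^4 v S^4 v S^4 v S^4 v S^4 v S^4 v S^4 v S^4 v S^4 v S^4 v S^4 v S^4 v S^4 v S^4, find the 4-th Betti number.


For a wedge of spheres, H_k (k>0) is free on one generator per sphere of dimension k.
Spheres of dimension 4: count = 14.
b_4 = 14

14


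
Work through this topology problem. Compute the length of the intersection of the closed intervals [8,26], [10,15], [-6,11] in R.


Intersection = [max(a_i), min(b_i)] = [10, 11].
Length = 11 - 10 = 1

1


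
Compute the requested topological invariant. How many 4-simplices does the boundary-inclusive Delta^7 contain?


Delta^7 has 7+1 vertices. A 4-face is a choice of 4+1 vertices.
f_4 = C(7+1, 4+1) = C(8,5) = 56

56


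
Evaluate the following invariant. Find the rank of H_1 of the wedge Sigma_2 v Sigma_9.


For a wedge: H_1(A v B) = H_1(A) + H_1(B).
b_1(Sigma_2) = 4, b_1(Sigma_9) = 18.
b_1 = 4 + 18 = 22

22


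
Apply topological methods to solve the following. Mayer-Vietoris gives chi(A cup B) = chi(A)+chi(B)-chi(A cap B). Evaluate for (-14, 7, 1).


chi(A cup B) = chi(A) + chi(B) - chi(A cap B)
= -14 + (7) - (1)
= -8

-8


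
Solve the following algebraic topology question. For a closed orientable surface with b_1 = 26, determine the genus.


For a closed orientable surface: b_1 = 2g.
26 = 2g
g = 26 / 2 = 13

13


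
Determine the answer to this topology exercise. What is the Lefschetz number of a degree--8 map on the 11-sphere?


On S^11: L(f) = tr(f_0*) + (-1)^11 tr(f_11*) = 1 + (-1)^11 * deg(f).
L(f) = 1 + (-1)^11 * -8 = 1 + 8 = 9

9


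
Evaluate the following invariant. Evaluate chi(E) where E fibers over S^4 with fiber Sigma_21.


chi(S^4) = 2 (n even), chi(Sigma_21) = 2 - 2*21 = -40.
chi(E) = 2 * (-40) = -80

-80


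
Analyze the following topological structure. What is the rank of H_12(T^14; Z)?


By the Kunneth formula, b_k(T^n) = C(n,k).
b_12(T^14) = C(14,12).
C(14,12) = 14!/(12!*2!) = 91

91


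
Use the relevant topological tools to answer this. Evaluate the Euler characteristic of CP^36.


CP^36 has one cell in each even dimension 0, 2, ..., 2*36 (36+1 cells total).
All cells are even-dimensional, so chi = number of cells.
chi = 36 + 1 = 37

37


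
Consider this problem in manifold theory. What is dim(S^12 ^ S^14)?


S^m ^ S^n = S^{m+n}.
k = 12 + 14 = 26

26


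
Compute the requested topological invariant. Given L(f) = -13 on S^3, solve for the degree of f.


L(f) = 1 + (-1)^3 deg(f) on S^3.
-13 = 1 + (-1)^3 * deg(f)
(-1)^3 * deg(f) = -14
deg(f) = 14

14


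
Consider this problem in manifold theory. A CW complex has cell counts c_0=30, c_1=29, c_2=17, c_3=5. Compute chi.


chi = sum_k (-1)^k c_k.
= (-1)^0*30 + (-1)^1*29 + (-1)^2*17 + (-1)^3*5
= (30) + (-29) + (17) + (-5)
= 13

13


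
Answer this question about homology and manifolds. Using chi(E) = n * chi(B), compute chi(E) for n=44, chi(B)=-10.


For a finite covering: chi(E) = (number of sheets) * chi(B).
chi(E) = 44 * (-10) = -440

-440


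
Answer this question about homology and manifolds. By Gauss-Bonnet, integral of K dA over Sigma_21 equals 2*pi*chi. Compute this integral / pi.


Gauss-Bonnet: integral K dA = 2*pi*chi(M).
chi(Sigma_21) = 2 - 2*21 = -40.
(integral K dA)/pi = 2*chi = 2*(-40) = -80

-80


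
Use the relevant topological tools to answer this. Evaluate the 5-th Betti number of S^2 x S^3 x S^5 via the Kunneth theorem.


Each S^d has Poincare polynomial 1 + t^d.
The product S^2 x S^3 x S^5 has Poincare polynomial prod(1+t^d_i).
Expanding: b_0=1, b_2=1, b_3=1, b_5=2, b_7=1, b_8=1, b_10=1.
b_5 = 2

2


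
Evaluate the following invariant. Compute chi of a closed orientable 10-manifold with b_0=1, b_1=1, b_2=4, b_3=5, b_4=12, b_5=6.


By Poincare duality b_k = b_{10-k}, so full Betti numbers: b_0=1, b_1=1, b_2=4, b_3=5, b_4=12, b_5=6, b_6=12, b_7=5, b_8=4, b_9=1, b_10=1.
chi = sum (-1)^k b_k = 16

16


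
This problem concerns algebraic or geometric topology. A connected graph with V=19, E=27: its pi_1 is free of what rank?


For a connected graph: rank(pi_1) = b_1 = E - V + 1 = 1 - chi.
chi = V - E = 19 - 27 = -8.
rank = 1 - (-8) = 27 - 19 + 1 = 9

9


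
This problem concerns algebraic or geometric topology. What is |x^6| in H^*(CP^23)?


|x| = 2 in H^*(CP^n).
|x^6| = 6 * |x| = 6 * 2 = 12

12


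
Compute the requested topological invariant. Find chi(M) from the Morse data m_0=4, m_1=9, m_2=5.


Morse theory: chi(M) = sum_k (-1)^k m_k where m_k = #(index-k critical points).
= (4) + (-9) + (5) = 0

0


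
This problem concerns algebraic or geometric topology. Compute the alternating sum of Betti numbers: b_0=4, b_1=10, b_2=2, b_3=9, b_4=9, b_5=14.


chi = sum_k (-1)^k b_k.
= (4) + (-10) + (2) + (-9) + (9) + (-14)
= -18

-18


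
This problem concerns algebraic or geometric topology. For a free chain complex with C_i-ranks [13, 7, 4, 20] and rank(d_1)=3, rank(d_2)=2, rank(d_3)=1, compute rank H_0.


rank H_k = rank(ker d_k) - rank(im d_{k+1}).
rank(ker d_0) = rank(C_0) - rank(d_0) = 13 - 0 = 13.
rank(im d_{0+1}) = 3.
rank H_0 = 13 - 3 = 10

10


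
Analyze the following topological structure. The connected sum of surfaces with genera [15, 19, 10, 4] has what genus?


Genus is additive under connected sum of orientable surfaces.
g = 15 + 19 + 10 + 4 = 48

48


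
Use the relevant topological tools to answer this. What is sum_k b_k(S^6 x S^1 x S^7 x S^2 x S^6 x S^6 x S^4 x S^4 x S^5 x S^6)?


Total Betti number is multiplicative under products.
Each S^d (d>=1) has total Betti number 2.
There are 10 sphere factors.
Total = 2^10 = 1024

1024


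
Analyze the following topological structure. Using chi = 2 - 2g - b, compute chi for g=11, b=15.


For a compact orientable surface with genus g and b boundary components: chi = 2 - 2g - b.
chi = 2 - 2*11 - 15 = 2 - 22 - 15 = -35

-35


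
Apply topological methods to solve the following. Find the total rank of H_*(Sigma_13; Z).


For Sigma_13: b_0 = 1, b_1 = 2g = 26, b_2 = 1.
Total = 1 + 26 + 1 = 28

28


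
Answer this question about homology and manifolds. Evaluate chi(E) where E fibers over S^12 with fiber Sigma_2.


chi(S^12) = 2 (n even), chi(Sigma_2) = 2 - 2*2 = -2.
chi(E) = 2 * (-2) = -4

-4
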